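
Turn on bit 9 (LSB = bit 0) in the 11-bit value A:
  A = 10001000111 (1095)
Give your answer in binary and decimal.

Mask = 1 << 9 = 01000000000
Bit 9 of A is 0, so OR-ing with the mask flips it to 1.
  10001000111
| 01000000000
-------------
  11001000111

Answer: 11001000111 (1607)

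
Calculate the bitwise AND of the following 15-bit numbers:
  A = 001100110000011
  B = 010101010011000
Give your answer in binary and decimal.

Apply & to each column (1 only where both bits are 1):
  001100110000011
& 010101010011000
-----------------
  000100010000000

Answer: 000100010000000 (2176)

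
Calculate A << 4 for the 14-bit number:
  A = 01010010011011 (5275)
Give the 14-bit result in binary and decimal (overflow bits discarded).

Shift left by 4: drop the top 4 bit(s), append 4 zero(s) on the right.
  01010010011011  ->  discard [0101], keep [0010011011], append 0000
= 00100110110000

Answer: 00100110110000 (2480)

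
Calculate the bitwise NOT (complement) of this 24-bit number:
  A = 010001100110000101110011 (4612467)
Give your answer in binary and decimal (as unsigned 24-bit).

Flip each bit (0->1, 1->0):
  010001100110000101110011
  101110011001111010001100

Answer: 101110011001111010001100 (12164748)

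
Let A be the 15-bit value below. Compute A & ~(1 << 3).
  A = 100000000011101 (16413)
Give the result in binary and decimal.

Mask = ~(1 << 3) = 111111111110111
Bit 3 of A is 1, so AND-ing with the mask clears it to 0.
  100000000011101
& 111111111110111
-----------------
  100000000010101

Answer: 100000000010101 (16405)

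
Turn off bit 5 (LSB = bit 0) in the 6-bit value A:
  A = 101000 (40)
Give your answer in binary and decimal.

Mask = ~(1 << 5) = 011111
Bit 5 of A is 1, so AND-ing with the mask clears it to 0.
  101000
& 011111
--------
  001000

Answer: 001000 (8)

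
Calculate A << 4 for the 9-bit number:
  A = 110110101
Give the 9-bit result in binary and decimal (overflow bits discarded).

Shift left by 4: drop the top 4 bit(s), append 4 zero(s) on the right.
  110110101  ->  discard [1101], keep [10101], append 0000
= 101010000

Answer: 101010000 (336)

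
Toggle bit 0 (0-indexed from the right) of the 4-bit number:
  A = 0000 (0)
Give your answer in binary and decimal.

Mask = 1 << 0 = 0001
Bit 0 of A is 0; XOR with the mask flips it to 1.
  0000
^ 0001
------
  0001

Answer: 0001 (1)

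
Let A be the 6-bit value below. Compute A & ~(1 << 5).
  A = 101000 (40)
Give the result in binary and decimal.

Mask = ~(1 << 5) = 011111
Bit 5 of A is 1, so AND-ing with the mask clears it to 0.
  101000
& 011111
--------
  001000

Answer: 001000 (8)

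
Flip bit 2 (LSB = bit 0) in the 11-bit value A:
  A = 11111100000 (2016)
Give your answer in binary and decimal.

Mask = 1 << 2 = 00000000100
Bit 2 of A is 0; XOR with the mask flips it to 1.
  11111100000
^ 00000000100
-------------
  11111100100

Answer: 11111100100 (2020)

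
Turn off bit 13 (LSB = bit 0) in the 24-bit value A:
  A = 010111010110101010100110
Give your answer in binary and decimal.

Mask = ~(1 << 13) = 111111111101111111111111
Bit 13 of A is 1, so AND-ing with the mask clears it to 0.
  010111010110101010100110
& 111111111101111111111111
--------------------------
  010111010100101010100110

Answer: 010111010100101010100110 (6113958)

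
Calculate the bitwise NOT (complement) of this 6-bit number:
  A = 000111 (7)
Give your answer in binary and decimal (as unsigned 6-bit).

Flip each bit (0->1, 1->0):
  000111
  111000

Answer: 111000 (56)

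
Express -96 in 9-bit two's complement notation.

1. Binary of +96:  001100000
2. Invert bits:     110011111
3. Add 1:           110100000

Answer: 110100000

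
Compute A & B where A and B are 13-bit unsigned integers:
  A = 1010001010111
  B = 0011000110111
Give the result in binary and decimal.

Apply & to each column (1 only where both bits are 1):
  1010001010111
& 0011000110111
---------------
  0010000010111

Answer: 0010000010111 (1047)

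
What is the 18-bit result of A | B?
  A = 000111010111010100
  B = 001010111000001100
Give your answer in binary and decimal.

Apply | to each column (1 where either bit is 1):
  000111010111010100
| 001010111000001100
--------------------
  001111111111011100

Answer: 001111111111011100 (65500)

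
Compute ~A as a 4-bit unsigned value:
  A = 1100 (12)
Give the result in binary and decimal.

Flip each bit (0->1, 1->0):
  1100
  0011

Answer: 0011 (3)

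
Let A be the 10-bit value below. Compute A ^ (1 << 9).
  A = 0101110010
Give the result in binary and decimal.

Mask = 1 << 9 = 1000000000
Bit 9 of A is 0; XOR with the mask flips it to 1.
  0101110010
^ 1000000000
------------
  1101110010

Answer: 1101110010 (882)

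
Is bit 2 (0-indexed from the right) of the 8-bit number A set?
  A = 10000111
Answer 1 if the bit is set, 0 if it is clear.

Bit 2 is the 3rd from the right.
  10000111
       ^
That bit is 1.

Answer: 1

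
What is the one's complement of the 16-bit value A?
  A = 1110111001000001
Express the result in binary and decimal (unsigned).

Flip each bit (0->1, 1->0):
  1110111001000001
  0001000110111110

Answer: 0001000110111110 (4542)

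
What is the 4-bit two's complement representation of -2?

1. Binary of +2:  0010
2. Invert bits:     1101
3. Add 1:           1110

Answer: 1110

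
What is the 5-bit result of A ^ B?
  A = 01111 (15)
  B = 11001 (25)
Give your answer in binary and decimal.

Apply ^ to each column (1 where bits differ):
  01111
^ 11001
-------
  10110

Answer: 10110 (22)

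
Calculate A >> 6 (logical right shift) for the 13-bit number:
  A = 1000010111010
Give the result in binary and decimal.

Logical shift right by 6: drop the bottom 6 bit(s), prepend 6 zero(s) on the left.
  1000010111010  ->  keep [1000010], discard [111010], prepend 000000
= 0000001000010

Answer: 0000001000010 (66)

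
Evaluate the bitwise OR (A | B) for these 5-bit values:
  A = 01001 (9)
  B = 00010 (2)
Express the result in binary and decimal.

Apply | to each column (1 where either bit is 1):
  01001
| 00010
-------
  01011

Answer: 01011 (11)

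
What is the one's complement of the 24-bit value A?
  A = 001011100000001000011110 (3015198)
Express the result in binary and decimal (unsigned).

Flip each bit (0->1, 1->0):
  001011100000001000011110
  110100011111110111100001

Answer: 110100011111110111100001 (13762017)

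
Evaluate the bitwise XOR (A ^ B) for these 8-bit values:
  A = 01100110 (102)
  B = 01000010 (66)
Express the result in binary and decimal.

Apply ^ to each column (1 where bits differ):
  01100110
^ 01000010
----------
  00100100

Answer: 00100100 (36)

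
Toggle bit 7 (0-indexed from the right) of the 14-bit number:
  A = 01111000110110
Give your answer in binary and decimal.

Mask = 1 << 7 = 00000010000000
Bit 7 of A is 0; XOR with the mask flips it to 1.
  01111000110110
^ 00000010000000
----------------
  01111010110110

Answer: 01111010110110 (7862)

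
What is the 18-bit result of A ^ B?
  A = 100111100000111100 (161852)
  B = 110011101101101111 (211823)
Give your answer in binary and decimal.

Apply ^ to each column (1 where bits differ):
  100111100000111100
^ 110011101101101111
--------------------
  010100001101010011

Answer: 010100001101010011 (82771)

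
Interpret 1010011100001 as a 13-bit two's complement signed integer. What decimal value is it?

MSB is 1, so the value is negative. Find the magnitude:
1. Invert bits:  0101100011110
2. Add 1:        0101100011111  = 2847
3. Apply sign:   -2847

Answer: -2847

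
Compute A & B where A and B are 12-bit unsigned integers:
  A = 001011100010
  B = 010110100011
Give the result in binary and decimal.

Apply & to each column (1 only where both bits are 1):
  001011100010
& 010110100011
--------------
  000010100010

Answer: 000010100010 (162)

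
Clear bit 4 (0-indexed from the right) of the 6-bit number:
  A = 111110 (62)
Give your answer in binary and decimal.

Mask = ~(1 << 4) = 101111
Bit 4 of A is 1, so AND-ing with the mask clears it to 0.
  111110
& 101111
--------
  101110

Answer: 101110 (46)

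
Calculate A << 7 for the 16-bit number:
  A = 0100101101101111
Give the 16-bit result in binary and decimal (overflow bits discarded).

Shift left by 7: drop the top 7 bit(s), append 7 zero(s) on the right.
  0100101101101111  ->  discard [0100101], keep [101101111], append 0000000
= 1011011110000000

Answer: 1011011110000000 (46976)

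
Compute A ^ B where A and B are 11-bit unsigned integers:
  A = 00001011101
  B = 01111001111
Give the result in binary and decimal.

Apply ^ to each column (1 where bits differ):
  00001011101
^ 01111001111
-------------
  01110010010

Answer: 01110010010 (914)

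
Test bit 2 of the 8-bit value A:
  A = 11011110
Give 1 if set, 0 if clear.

Bit 2 is the 3rd from the right.
  11011110
       ^
That bit is 1.

Answer: 1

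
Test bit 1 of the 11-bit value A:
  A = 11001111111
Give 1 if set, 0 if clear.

Bit 1 is the 2nd from the right.
  11001111111
           ^
That bit is 1.

Answer: 1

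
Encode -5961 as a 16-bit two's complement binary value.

1. Binary of +5961:  0001011101001001
2. Invert bits:     1110100010110110
3. Add 1:           1110100010110111

Answer: 1110100010110111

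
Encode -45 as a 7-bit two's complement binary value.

1. Binary of +45:  0101101
2. Invert bits:     1010010
3. Add 1:           1010011

Answer: 1010011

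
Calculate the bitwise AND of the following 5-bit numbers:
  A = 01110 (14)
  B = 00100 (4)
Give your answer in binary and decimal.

Apply & to each column (1 only where both bits are 1):
  01110
& 00100
-------
  00100

Answer: 00100 (4)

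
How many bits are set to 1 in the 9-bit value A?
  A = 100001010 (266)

100001010
1-bits at positions (from bit 0 = LSB): 1, 3, 8
Count = 3

Answer: 3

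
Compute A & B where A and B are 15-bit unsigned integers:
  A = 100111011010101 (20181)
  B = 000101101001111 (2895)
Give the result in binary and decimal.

Apply & to each column (1 only where both bits are 1):
  100111011010101
& 000101101001111
-----------------
  000101001000101

Answer: 000101001000101 (2629)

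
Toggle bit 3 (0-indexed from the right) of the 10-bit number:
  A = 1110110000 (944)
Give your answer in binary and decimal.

Mask = 1 << 3 = 0000001000
Bit 3 of A is 0; XOR with the mask flips it to 1.
  1110110000
^ 0000001000
------------
  1110111000

Answer: 1110111000 (952)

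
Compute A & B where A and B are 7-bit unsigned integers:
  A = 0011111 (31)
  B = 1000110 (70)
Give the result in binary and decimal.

Apply & to each column (1 only where both bits are 1):
  0011111
& 1000110
---------
  0000110

Answer: 0000110 (6)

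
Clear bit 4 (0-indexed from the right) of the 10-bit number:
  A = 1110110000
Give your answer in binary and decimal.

Mask = ~(1 << 4) = 1111101111
Bit 4 of A is 1, so AND-ing with the mask clears it to 0.
  1110110000
& 1111101111
------------
  1110100000

Answer: 1110100000 (928)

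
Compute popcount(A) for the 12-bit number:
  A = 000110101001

000110101001
1-bits at positions (from bit 0 = LSB): 0, 3, 5, 7, 8
Count = 5

Answer: 5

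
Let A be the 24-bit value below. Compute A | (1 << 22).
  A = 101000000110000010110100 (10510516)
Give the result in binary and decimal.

Mask = 1 << 22 = 010000000000000000000000
Bit 22 of A is 0, so OR-ing with the mask flips it to 1.
  101000000110000010110100
| 010000000000000000000000
--------------------------
  111000000110000010110100

Answer: 111000000110000010110100 (14704820)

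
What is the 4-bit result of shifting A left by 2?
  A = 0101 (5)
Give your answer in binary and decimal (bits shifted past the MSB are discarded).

Shift left by 2: drop the top 2 bit(s), append 2 zero(s) on the right.
  0101  ->  discard [01], keep [01], append 00
= 0100

Answer: 0100 (4)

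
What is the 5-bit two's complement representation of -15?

1. Binary of +15:  01111
2. Invert bits:     10000
3. Add 1:           10001

Answer: 10001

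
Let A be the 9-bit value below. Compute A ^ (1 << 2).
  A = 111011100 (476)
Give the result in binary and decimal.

Mask = 1 << 2 = 000000100
Bit 2 of A is 1; XOR with the mask flips it to 0.
  111011100
^ 000000100
-----------
  111011000

Answer: 111011000 (472)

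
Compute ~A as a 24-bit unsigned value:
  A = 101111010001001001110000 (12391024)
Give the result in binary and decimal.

Flip each bit (0->1, 1->0):
  101111010001001001110000
  010000101110110110001111

Answer: 010000101110110110001111 (4386191)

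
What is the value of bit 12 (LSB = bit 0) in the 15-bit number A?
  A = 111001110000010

Bit 12 is the 13th from the right.
  111001110000010
    ^
That bit is 1.

Answer: 1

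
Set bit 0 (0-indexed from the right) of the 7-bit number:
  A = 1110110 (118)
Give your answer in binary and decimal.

Mask = 1 << 0 = 0000001
Bit 0 of A is 0, so OR-ing with the mask flips it to 1.
  1110110
| 0000001
---------
  1110111

Answer: 1110111 (119)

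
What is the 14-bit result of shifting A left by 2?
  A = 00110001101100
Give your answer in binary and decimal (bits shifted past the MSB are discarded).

Shift left by 2: drop the top 2 bit(s), append 2 zero(s) on the right.
  00110001101100  ->  discard [00], keep [110001101100], append 00
= 11000110110000

Answer: 11000110110000 (12720)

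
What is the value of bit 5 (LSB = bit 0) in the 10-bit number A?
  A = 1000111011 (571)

Bit 5 is the 6th from the right.
  1000111011
      ^
That bit is 1.

Answer: 1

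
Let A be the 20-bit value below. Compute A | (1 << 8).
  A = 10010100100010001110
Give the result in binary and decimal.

Mask = 1 << 8 = 00000000000100000000
Bit 8 of A is 0, so OR-ing with the mask flips it to 1.
  10010100100010001110
| 00000000000100000000
----------------------
  10010100100110001110

Answer: 10010100100110001110 (608654)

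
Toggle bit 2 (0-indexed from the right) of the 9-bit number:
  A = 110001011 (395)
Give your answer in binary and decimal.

Mask = 1 << 2 = 000000100
Bit 2 of A is 0; XOR with the mask flips it to 1.
  110001011
^ 000000100
-----------
  110001111

Answer: 110001111 (399)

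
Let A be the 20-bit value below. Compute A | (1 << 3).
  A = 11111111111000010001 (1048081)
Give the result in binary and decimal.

Mask = 1 << 3 = 00000000000000001000
Bit 3 of A is 0, so OR-ing with the mask flips it to 1.
  11111111111000010001
| 00000000000000001000
----------------------
  11111111111000011001

Answer: 11111111111000011001 (1048089)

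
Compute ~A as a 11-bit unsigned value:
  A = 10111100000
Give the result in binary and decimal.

Flip each bit (0->1, 1->0):
  10111100000
  01000011111

Answer: 01000011111 (543)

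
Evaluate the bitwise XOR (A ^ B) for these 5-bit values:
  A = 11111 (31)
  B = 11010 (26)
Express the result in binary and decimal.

Apply ^ to each column (1 where bits differ):
  11111
^ 11010
-------
  00101

Answer: 00101 (5)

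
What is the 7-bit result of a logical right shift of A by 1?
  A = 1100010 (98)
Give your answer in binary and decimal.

Logical shift right by 1: drop the bottom 1 bit(s), prepend 1 zero(s) on the left.
  1100010  ->  keep [110001], discard [0], prepend 0
= 0110001

Answer: 0110001 (49)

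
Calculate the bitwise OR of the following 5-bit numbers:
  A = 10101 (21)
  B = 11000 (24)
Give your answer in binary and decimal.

Apply | to each column (1 where either bit is 1):
  10101
| 11000
-------
  11101

Answer: 11101 (29)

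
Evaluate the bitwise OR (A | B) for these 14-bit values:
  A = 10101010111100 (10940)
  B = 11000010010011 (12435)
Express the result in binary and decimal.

Apply | to each column (1 where either bit is 1):
  10101010111100
| 11000010010011
----------------
  11101010111111

Answer: 11101010111111 (15039)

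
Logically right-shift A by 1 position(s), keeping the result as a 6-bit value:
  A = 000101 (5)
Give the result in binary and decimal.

Logical shift right by 1: drop the bottom 1 bit(s), prepend 1 zero(s) on the left.
  000101  ->  keep [00010], discard [1], prepend 0
= 000010

Answer: 000010 (2)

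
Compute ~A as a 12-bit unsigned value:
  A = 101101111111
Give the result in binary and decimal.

Flip each bit (0->1, 1->0):
  101101111111
  010010000000

Answer: 010010000000 (1152)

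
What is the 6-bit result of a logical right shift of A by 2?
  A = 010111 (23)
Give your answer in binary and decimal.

Logical shift right by 2: drop the bottom 2 bit(s), prepend 2 zero(s) on the left.
  010111  ->  keep [0101], discard [11], prepend 00
= 000101

Answer: 000101 (5)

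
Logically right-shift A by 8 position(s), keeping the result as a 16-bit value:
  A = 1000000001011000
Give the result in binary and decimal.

Logical shift right by 8: drop the bottom 8 bit(s), prepend 8 zero(s) on the left.
  1000000001011000  ->  keep [10000000], discard [01011000], prepend 00000000
= 0000000010000000

Answer: 0000000010000000 (128)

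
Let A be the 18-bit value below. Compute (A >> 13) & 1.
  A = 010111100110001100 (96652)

Bit 13 is the 14th from the right.
  010111100110001100
      ^
That bit is 1.

Answer: 1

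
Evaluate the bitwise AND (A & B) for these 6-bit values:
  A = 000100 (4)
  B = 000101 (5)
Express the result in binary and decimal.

Apply & to each column (1 only where both bits are 1):
  000100
& 000101
--------
  000100

Answer: 000100 (4)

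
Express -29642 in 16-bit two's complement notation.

1. Binary of +29642:  0111001111001010
2. Invert bits:     1000110000110101
3. Add 1:           1000110000110110

Answer: 1000110000110110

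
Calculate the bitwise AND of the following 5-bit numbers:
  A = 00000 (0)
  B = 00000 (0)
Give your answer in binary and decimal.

Apply & to each column (1 only where both bits are 1):
  00000
& 00000
-------
  00000

Answer: 00000 (0)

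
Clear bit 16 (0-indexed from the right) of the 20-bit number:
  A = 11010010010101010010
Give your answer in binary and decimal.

Mask = ~(1 << 16) = 11101111111111111111
Bit 16 of A is 1, so AND-ing with the mask clears it to 0.
  11010010010101010010
& 11101111111111111111
----------------------
  11000010010101010010

Answer: 11000010010101010010 (795986)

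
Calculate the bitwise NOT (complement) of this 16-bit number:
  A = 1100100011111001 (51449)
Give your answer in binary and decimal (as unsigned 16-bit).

Flip each bit (0->1, 1->0):
  1100100011111001
  0011011100000110

Answer: 0011011100000110 (14086)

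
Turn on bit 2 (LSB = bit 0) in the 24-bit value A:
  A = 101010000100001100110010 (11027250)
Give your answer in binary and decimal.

Mask = 1 << 2 = 000000000000000000000100
Bit 2 of A is 0, so OR-ing with the mask flips it to 1.
  101010000100001100110010
| 000000000000000000000100
--------------------------
  101010000100001100110110

Answer: 101010000100001100110110 (11027254)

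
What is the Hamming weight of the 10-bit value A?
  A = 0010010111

0010010111
1-bits at positions (from bit 0 = LSB): 0, 1, 2, 4, 7
Count = 5

Answer: 5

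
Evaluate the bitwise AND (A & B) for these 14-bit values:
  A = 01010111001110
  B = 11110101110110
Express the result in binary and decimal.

Apply & to each column (1 only where both bits are 1):
  01010111001110
& 11110101110110
----------------
  01010101000110

Answer: 01010101000110 (5446)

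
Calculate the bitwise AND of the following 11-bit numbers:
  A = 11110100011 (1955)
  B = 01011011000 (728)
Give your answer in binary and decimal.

Apply & to each column (1 only where both bits are 1):
  11110100011
& 01011011000
-------------
  01010000000

Answer: 01010000000 (640)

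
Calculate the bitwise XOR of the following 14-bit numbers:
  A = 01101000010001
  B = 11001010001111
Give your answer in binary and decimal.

Apply ^ to each column (1 where bits differ):
  01101000010001
^ 11001010001111
----------------
  10100010011110

Answer: 10100010011110 (10398)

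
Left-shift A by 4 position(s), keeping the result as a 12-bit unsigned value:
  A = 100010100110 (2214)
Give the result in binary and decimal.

Shift left by 4: drop the top 4 bit(s), append 4 zero(s) on the right.
  100010100110  ->  discard [1000], keep [10100110], append 0000
= 101001100000

Answer: 101001100000 (2656)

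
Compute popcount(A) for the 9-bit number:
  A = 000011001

000011001
1-bits at positions (from bit 0 = LSB): 0, 3, 4
Count = 3

Answer: 3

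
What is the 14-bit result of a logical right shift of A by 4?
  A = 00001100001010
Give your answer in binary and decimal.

Logical shift right by 4: drop the bottom 4 bit(s), prepend 4 zero(s) on the left.
  00001100001010  ->  keep [0000110000], discard [1010], prepend 0000
= 00000000110000

Answer: 00000000110000 (48)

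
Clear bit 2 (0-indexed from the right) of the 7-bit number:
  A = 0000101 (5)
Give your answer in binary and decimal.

Mask = ~(1 << 2) = 1111011
Bit 2 of A is 1, so AND-ing with the mask clears it to 0.
  0000101
& 1111011
---------
  0000001

Answer: 0000001 (1)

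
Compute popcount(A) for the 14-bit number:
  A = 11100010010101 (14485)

11100010010101
1-bits at positions (from bit 0 = LSB): 0, 2, 4, 7, 11, 12, 13
Count = 7

Answer: 7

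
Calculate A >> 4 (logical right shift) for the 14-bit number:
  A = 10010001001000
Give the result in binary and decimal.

Logical shift right by 4: drop the bottom 4 bit(s), prepend 4 zero(s) on the left.
  10010001001000  ->  keep [1001000100], discard [1000], prepend 0000
= 00001001000100

Answer: 00001001000100 (580)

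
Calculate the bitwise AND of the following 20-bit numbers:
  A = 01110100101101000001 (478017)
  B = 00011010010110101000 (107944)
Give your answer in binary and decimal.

Apply & to each column (1 only where both bits are 1):
  01110100101101000001
& 00011010010110101000
----------------------
  00010000000100000000

Answer: 00010000000100000000 (65792)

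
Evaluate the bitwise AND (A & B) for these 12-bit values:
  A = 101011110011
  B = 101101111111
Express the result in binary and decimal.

Apply & to each column (1 only where both bits are 1):
  101011110011
& 101101111111
--------------
  101001110011

Answer: 101001110011 (2675)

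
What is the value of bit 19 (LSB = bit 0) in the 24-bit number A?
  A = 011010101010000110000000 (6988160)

Bit 19 is the 20th from the right.
  011010101010000110000000
      ^
That bit is 1.

Answer: 1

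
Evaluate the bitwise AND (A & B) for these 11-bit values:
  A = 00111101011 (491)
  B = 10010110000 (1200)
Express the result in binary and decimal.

Apply & to each column (1 only where both bits are 1):
  00111101011
& 10010110000
-------------
  00010100000

Answer: 00010100000 (160)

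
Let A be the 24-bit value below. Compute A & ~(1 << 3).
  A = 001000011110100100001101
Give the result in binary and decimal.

Mask = ~(1 << 3) = 111111111111111111110111
Bit 3 of A is 1, so AND-ing with the mask clears it to 0.
  001000011110100100001101
& 111111111111111111110111
--------------------------
  001000011110100100000101

Answer: 001000011110100100000101 (2222341)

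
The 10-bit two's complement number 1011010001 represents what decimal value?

MSB is 1, so the value is negative. Find the magnitude:
1. Invert bits:  0100101110
2. Add 1:        0100101111  = 303
3. Apply sign:   -303

Answer: -303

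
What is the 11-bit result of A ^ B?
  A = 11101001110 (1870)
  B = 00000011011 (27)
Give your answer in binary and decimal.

Apply ^ to each column (1 where bits differ):
  11101001110
^ 00000011011
-------------
  11101010101

Answer: 11101010101 (1877)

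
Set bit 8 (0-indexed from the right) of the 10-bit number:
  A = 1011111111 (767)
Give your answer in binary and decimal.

Mask = 1 << 8 = 0100000000
Bit 8 of A is 0, so OR-ing with the mask flips it to 1.
  1011111111
| 0100000000
------------
  1111111111

Answer: 1111111111 (1023)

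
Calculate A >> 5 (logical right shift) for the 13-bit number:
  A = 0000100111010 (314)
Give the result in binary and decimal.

Logical shift right by 5: drop the bottom 5 bit(s), prepend 5 zero(s) on the left.
  0000100111010  ->  keep [00001001], discard [11010], prepend 00000
= 0000000001001

Answer: 0000000001001 (9)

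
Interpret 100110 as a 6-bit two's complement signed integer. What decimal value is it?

MSB is 1, so the value is negative. Find the magnitude:
1. Invert bits:  011001
2. Add 1:        011010  = 26
3. Apply sign:   -26

Answer: -26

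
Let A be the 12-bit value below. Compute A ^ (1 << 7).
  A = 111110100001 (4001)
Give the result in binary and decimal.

Mask = 1 << 7 = 000010000000
Bit 7 of A is 1; XOR with the mask flips it to 0.
  111110100001
^ 000010000000
--------------
  111100100001

Answer: 111100100001 (3873)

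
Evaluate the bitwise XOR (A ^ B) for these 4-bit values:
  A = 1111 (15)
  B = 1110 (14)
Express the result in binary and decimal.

Apply ^ to each column (1 where bits differ):
  1111
^ 1110
------
  0001

Answer: 0001 (1)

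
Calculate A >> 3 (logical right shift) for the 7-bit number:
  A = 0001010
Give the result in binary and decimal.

Logical shift right by 3: drop the bottom 3 bit(s), prepend 3 zero(s) on the left.
  0001010  ->  keep [0001], discard [010], prepend 000
= 0000001

Answer: 0000001 (1)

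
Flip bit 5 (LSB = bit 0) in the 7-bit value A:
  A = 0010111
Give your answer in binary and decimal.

Mask = 1 << 5 = 0100000
Bit 5 of A is 0; XOR with the mask flips it to 1.
  0010111
^ 0100000
---------
  0110111

Answer: 0110111 (55)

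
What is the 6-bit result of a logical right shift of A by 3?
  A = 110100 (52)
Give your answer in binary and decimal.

Logical shift right by 3: drop the bottom 3 bit(s), prepend 3 zero(s) on the left.
  110100  ->  keep [110], discard [100], prepend 000
= 000110

Answer: 000110 (6)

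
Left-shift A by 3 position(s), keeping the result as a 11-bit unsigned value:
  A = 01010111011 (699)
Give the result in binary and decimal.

Shift left by 3: drop the top 3 bit(s), append 3 zero(s) on the right.
  01010111011  ->  discard [010], keep [10111011], append 000
= 10111011000

Answer: 10111011000 (1496)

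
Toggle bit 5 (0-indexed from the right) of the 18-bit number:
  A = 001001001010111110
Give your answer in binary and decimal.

Mask = 1 << 5 = 000000000000100000
Bit 5 of A is 1; XOR with the mask flips it to 0.
  001001001010111110
^ 000000000000100000
--------------------
  001001001010011110

Answer: 001001001010011110 (37534)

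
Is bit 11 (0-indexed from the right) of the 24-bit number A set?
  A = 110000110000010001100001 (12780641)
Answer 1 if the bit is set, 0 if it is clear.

Bit 11 is the 12th from the right.
  110000110000010001100001
              ^
That bit is 0.

Answer: 0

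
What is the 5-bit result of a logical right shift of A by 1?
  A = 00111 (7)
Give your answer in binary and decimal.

Logical shift right by 1: drop the bottom 1 bit(s), prepend 1 zero(s) on the left.
  00111  ->  keep [0011], discard [1], prepend 0
= 00011

Answer: 00011 (3)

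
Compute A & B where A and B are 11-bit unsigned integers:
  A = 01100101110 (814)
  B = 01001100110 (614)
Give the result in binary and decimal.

Apply & to each column (1 only where both bits are 1):
  01100101110
& 01001100110
-------------
  01000100110

Answer: 01000100110 (550)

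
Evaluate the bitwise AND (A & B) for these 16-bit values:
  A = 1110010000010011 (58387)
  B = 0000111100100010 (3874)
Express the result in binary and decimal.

Apply & to each column (1 only where both bits are 1):
  1110010000010011
& 0000111100100010
------------------
  0000010000000010

Answer: 0000010000000010 (1026)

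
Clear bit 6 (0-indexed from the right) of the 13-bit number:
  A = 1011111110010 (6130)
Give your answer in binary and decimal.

Mask = ~(1 << 6) = 1111110111111
Bit 6 of A is 1, so AND-ing with the mask clears it to 0.
  1011111110010
& 1111110111111
---------------
  1011110110010

Answer: 1011110110010 (6066)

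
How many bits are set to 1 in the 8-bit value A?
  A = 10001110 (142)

10001110
1-bits at positions (from bit 0 = LSB): 1, 2, 3, 7
Count = 4

Answer: 4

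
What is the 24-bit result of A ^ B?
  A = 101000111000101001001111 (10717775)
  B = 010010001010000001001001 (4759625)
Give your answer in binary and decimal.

Apply ^ to each column (1 where bits differ):
  101000111000101001001111
^ 010010001010000001001001
--------------------------
  111010110010101000000110

Answer: 111010110010101000000110 (15411718)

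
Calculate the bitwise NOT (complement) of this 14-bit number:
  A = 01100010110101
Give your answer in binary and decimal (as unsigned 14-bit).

Flip each bit (0->1, 1->0):
  01100010110101
  10011101001010

Answer: 10011101001010 (10058)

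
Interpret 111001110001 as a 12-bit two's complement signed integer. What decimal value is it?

MSB is 1, so the value is negative. Find the magnitude:
1. Invert bits:  000110001110
2. Add 1:        000110001111  = 399
3. Apply sign:   -399

Answer: -399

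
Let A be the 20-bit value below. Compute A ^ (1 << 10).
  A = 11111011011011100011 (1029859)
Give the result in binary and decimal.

Mask = 1 << 10 = 00000000010000000000
Bit 10 of A is 1; XOR with the mask flips it to 0.
  11111011011011100011
^ 00000000010000000000
----------------------
  11111011001011100011

Answer: 11111011001011100011 (1028835)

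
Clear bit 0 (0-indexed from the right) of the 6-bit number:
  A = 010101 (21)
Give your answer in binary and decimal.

Mask = ~(1 << 0) = 111110
Bit 0 of A is 1, so AND-ing with the mask clears it to 0.
  010101
& 111110
--------
  010100

Answer: 010100 (20)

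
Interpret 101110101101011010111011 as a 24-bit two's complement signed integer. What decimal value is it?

MSB is 1, so the value is negative. Find the magnitude:
1. Invert bits:  010001010010100101000100
2. Add 1:        010001010010100101000101  = 4532549
3. Apply sign:   -4532549

Answer: -4532549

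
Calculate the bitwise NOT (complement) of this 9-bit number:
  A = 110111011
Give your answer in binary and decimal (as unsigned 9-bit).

Flip each bit (0->1, 1->0):
  110111011
  001000100

Answer: 001000100 (68)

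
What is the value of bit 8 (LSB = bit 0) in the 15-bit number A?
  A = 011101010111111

Bit 8 is the 9th from the right.
  011101010111111
        ^
That bit is 0.

Answer: 0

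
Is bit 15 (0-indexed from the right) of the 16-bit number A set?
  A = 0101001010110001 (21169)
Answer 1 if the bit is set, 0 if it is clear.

Bit 15 is the 16th from the right.
  0101001010110001
  ^
That bit is 0.

Answer: 0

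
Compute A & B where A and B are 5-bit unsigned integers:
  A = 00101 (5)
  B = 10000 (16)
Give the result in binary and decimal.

Apply & to each column (1 only where both bits are 1):
  00101
& 10000
-------
  00000

Answer: 00000 (0)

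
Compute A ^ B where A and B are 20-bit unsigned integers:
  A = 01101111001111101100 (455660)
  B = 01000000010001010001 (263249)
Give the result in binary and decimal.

Apply ^ to each column (1 where bits differ):
  01101111001111101100
^ 01000000010001010001
----------------------
  00101111011110111101

Answer: 00101111011110111101 (194493)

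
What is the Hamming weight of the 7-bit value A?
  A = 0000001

0000001
1-bits at positions (from bit 0 = LSB): 0
Count = 1

Answer: 1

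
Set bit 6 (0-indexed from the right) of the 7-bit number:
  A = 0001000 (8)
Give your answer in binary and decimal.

Mask = 1 << 6 = 1000000
Bit 6 of A is 0, so OR-ing with the mask flips it to 1.
  0001000
| 1000000
---------
  1001000

Answer: 1001000 (72)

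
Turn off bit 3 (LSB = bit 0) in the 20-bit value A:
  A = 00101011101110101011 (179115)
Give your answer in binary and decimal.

Mask = ~(1 << 3) = 11111111111111110111
Bit 3 of A is 1, so AND-ing with the mask clears it to 0.
  00101011101110101011
& 11111111111111110111
----------------------
  00101011101110100011

Answer: 00101011101110100011 (179107)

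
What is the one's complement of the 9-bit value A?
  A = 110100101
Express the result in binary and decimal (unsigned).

Flip each bit (0->1, 1->0):
  110100101
  001011010

Answer: 001011010 (90)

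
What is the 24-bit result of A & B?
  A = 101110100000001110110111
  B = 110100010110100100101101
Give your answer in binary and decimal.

Apply & to each column (1 only where both bits are 1):
  101110100000001110110111
& 110100010110100100101101
--------------------------
  100100000000000100100101

Answer: 100100000000000100100101 (9437477)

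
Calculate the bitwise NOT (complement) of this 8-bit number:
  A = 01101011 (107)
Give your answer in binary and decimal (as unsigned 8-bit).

Flip each bit (0->1, 1->0):
  01101011
  10010100

Answer: 10010100 (148)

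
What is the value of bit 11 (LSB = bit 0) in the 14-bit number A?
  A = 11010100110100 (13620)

Bit 11 is the 12th from the right.
  11010100110100
    ^
That bit is 0.

Answer: 0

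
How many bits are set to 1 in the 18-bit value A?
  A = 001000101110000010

001000101110000010
1-bits at positions (from bit 0 = LSB): 1, 7, 8, 9, 11, 15
Count = 6

Answer: 6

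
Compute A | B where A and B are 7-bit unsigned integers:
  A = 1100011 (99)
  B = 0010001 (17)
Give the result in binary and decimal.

Apply | to each column (1 where either bit is 1):
  1100011
| 0010001
---------
  1110011

Answer: 1110011 (115)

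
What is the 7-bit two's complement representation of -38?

1. Binary of +38:  0100110
2. Invert bits:     1011001
3. Add 1:           1011010

Answer: 1011010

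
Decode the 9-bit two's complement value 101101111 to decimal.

MSB is 1, so the value is negative. Find the magnitude:
1. Invert bits:  010010000
2. Add 1:        010010001  = 145
3. Apply sign:   -145

Answer: -145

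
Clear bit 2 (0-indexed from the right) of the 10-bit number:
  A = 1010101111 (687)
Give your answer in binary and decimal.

Mask = ~(1 << 2) = 1111111011
Bit 2 of A is 1, so AND-ing with the mask clears it to 0.
  1010101111
& 1111111011
------------
  1010101011

Answer: 1010101011 (683)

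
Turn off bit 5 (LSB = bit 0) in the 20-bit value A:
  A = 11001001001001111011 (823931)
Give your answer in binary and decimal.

Mask = ~(1 << 5) = 11111111111111011111
Bit 5 of A is 1, so AND-ing with the mask clears it to 0.
  11001001001001111011
& 11111111111111011111
----------------------
  11001001001001011011

Answer: 11001001001001011011 (823899)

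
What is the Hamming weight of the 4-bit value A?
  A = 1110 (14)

1110
1-bits at positions (from bit 0 = LSB): 1, 2, 3
Count = 3

Answer: 3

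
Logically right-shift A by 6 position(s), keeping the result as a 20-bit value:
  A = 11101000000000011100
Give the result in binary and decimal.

Logical shift right by 6: drop the bottom 6 bit(s), prepend 6 zero(s) on the left.
  11101000000000011100  ->  keep [11101000000000], discard [011100], prepend 000000
= 00000011101000000000

Answer: 00000011101000000000 (14848)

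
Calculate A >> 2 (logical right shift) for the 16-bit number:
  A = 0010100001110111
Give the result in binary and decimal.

Logical shift right by 2: drop the bottom 2 bit(s), prepend 2 zero(s) on the left.
  0010100001110111  ->  keep [00101000011101], discard [11], prepend 00
= 0000101000011101

Answer: 0000101000011101 (2589)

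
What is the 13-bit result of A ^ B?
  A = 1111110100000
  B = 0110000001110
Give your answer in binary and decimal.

Apply ^ to each column (1 where bits differ):
  1111110100000
^ 0110000001110
---------------
  1001110101110

Answer: 1001110101110 (5038)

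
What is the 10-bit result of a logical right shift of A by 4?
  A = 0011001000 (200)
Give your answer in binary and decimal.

Logical shift right by 4: drop the bottom 4 bit(s), prepend 4 zero(s) on the left.
  0011001000  ->  keep [001100], discard [1000], prepend 0000
= 0000001100

Answer: 0000001100 (12)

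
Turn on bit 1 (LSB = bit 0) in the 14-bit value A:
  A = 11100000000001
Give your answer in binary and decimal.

Mask = 1 << 1 = 00000000000010
Bit 1 of A is 0, so OR-ing with the mask flips it to 1.
  11100000000001
| 00000000000010
----------------
  11100000000011

Answer: 11100000000011 (14339)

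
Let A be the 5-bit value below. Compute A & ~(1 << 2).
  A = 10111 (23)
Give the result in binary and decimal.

Mask = ~(1 << 2) = 11011
Bit 2 of A is 1, so AND-ing with the mask clears it to 0.
  10111
& 11011
-------
  10011

Answer: 10011 (19)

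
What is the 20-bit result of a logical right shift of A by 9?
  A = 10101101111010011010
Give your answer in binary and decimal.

Logical shift right by 9: drop the bottom 9 bit(s), prepend 9 zero(s) on the left.
  10101101111010011010  ->  keep [10101101111], discard [010011010], prepend 000000000
= 00000000010101101111

Answer: 00000000010101101111 (1391)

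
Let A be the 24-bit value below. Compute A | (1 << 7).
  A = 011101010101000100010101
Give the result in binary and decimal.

Mask = 1 << 7 = 000000000000000010000000
Bit 7 of A is 0, so OR-ing with the mask flips it to 1.
  011101010101000100010101
| 000000000000000010000000
--------------------------
  011101010101000110010101

Answer: 011101010101000110010101 (7688597)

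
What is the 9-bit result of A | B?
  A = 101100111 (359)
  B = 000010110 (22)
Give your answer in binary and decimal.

Apply | to each column (1 where either bit is 1):
  101100111
| 000010110
-----------
  101110111

Answer: 101110111 (375)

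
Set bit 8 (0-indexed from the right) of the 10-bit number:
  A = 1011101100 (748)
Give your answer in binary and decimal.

Mask = 1 << 8 = 0100000000
Bit 8 of A is 0, so OR-ing with the mask flips it to 1.
  1011101100
| 0100000000
------------
  1111101100

Answer: 1111101100 (1004)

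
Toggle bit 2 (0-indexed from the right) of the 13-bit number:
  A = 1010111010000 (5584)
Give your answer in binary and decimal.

Mask = 1 << 2 = 0000000000100
Bit 2 of A is 0; XOR with the mask flips it to 1.
  1010111010000
^ 0000000000100
---------------
  1010111010100

Answer: 1010111010100 (5588)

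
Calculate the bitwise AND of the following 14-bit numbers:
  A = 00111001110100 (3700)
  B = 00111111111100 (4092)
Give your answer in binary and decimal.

Apply & to each column (1 only where both bits are 1):
  00111001110100
& 00111111111100
----------------
  00111001110100

Answer: 00111001110100 (3700)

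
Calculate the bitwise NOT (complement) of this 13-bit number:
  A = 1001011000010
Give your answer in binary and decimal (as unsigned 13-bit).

Flip each bit (0->1, 1->0):
  1001011000010
  0110100111101

Answer: 0110100111101 (3389)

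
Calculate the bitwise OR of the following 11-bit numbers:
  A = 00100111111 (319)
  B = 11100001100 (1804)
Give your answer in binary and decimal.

Apply | to each column (1 where either bit is 1):
  00100111111
| 11100001100
-------------
  11100111111

Answer: 11100111111 (1855)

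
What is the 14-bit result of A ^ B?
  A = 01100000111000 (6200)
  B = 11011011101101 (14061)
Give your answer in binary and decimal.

Apply ^ to each column (1 where bits differ):
  01100000111000
^ 11011011101101
----------------
  10111011010101

Answer: 10111011010101 (11989)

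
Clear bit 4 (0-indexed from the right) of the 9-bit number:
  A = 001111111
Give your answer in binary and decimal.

Mask = ~(1 << 4) = 111101111
Bit 4 of A is 1, so AND-ing with the mask clears it to 0.
  001111111
& 111101111
-----------
  001101111

Answer: 001101111 (111)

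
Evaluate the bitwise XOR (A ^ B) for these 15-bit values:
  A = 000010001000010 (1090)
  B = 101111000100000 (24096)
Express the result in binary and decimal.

Apply ^ to each column (1 where bits differ):
  000010001000010
^ 101111000100000
-----------------
  101101001100010

Answer: 101101001100010 (23138)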